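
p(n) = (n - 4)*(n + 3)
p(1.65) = -10.93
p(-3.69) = 5.31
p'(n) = 2*n - 1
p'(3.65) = 6.30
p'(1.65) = 2.30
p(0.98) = -12.02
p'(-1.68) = -4.36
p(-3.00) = 0.00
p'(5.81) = 10.62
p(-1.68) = -7.50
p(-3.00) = 0.00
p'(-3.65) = -8.30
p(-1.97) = -6.15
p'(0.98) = 0.96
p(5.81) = 15.95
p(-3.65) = 4.97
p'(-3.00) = -7.00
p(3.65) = -2.33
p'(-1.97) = -4.94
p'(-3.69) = -8.38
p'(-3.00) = -7.00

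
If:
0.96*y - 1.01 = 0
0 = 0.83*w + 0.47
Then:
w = -0.57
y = 1.05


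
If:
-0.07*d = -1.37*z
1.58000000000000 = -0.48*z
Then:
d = -64.42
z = -3.29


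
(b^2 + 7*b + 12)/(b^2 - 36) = (b^2 + 7*b + 12)/(b^2 - 36)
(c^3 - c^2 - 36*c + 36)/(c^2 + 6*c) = c - 7 + 6/c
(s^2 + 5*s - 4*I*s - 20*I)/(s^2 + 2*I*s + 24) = (s + 5)/(s + 6*I)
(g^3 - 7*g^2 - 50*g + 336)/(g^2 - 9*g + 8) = (g^2 + g - 42)/(g - 1)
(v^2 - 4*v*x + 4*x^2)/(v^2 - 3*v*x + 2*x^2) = (-v + 2*x)/(-v + x)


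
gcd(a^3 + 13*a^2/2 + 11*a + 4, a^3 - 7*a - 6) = a + 2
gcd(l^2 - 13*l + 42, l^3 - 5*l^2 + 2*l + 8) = 1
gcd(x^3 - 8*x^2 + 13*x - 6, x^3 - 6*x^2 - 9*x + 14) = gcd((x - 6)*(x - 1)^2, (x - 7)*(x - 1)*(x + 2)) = x - 1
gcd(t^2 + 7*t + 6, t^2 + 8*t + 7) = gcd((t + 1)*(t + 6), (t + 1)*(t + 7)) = t + 1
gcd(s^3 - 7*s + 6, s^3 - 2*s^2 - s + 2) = s^2 - 3*s + 2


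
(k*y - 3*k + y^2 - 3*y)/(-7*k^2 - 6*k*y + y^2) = (y - 3)/(-7*k + y)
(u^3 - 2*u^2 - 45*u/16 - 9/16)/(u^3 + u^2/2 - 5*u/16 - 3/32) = 2*(u - 3)/(2*u - 1)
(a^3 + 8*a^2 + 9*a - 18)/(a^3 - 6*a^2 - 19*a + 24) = (a + 6)/(a - 8)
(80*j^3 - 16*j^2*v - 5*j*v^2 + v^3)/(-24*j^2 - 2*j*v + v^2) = (20*j^2 - 9*j*v + v^2)/(-6*j + v)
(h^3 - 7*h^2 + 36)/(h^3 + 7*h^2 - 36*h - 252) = (h^2 - h - 6)/(h^2 + 13*h + 42)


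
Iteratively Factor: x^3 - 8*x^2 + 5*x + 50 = (x - 5)*(x^2 - 3*x - 10) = (x - 5)*(x + 2)*(x - 5)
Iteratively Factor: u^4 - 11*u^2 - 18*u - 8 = (u - 4)*(u^3 + 4*u^2 + 5*u + 2) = (u - 4)*(u + 1)*(u^2 + 3*u + 2) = (u - 4)*(u + 1)*(u + 2)*(u + 1)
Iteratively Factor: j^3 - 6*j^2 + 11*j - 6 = (j - 1)*(j^2 - 5*j + 6) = (j - 2)*(j - 1)*(j - 3)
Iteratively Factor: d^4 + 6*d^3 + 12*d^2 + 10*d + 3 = (d + 1)*(d^3 + 5*d^2 + 7*d + 3) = (d + 1)^2*(d^2 + 4*d + 3) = (d + 1)^3*(d + 3)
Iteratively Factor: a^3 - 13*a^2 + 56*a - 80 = (a - 4)*(a^2 - 9*a + 20) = (a - 4)^2*(a - 5)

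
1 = 1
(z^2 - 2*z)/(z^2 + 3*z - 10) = z/(z + 5)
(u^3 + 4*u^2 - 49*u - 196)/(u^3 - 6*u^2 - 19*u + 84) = (u + 7)/(u - 3)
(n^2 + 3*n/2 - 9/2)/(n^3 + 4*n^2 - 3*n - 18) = (n - 3/2)/(n^2 + n - 6)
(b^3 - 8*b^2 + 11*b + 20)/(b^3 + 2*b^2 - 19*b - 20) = (b - 5)/(b + 5)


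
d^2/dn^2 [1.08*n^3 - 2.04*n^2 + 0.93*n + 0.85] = 6.48*n - 4.08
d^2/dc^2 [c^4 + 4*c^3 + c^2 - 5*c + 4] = 12*c^2 + 24*c + 2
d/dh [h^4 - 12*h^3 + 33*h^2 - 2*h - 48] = 4*h^3 - 36*h^2 + 66*h - 2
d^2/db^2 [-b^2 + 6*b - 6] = -2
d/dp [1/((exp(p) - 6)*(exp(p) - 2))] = 2*(4 - exp(p))*exp(p)/(exp(4*p) - 16*exp(3*p) + 88*exp(2*p) - 192*exp(p) + 144)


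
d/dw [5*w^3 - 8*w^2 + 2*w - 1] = 15*w^2 - 16*w + 2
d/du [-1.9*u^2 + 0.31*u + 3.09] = 0.31 - 3.8*u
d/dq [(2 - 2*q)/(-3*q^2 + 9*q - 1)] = 2*(-3*q^2 + 6*q - 8)/(9*q^4 - 54*q^3 + 87*q^2 - 18*q + 1)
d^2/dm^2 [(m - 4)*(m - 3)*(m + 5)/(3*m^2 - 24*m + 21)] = 12*(m^3 + 3*m^2 - 45*m + 113)/(m^6 - 24*m^5 + 213*m^4 - 848*m^3 + 1491*m^2 - 1176*m + 343)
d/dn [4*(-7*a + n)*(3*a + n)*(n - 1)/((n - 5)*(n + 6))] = 4*(21*a^2*n^2 - 42*a^2*n + 609*a^2 - 8*a*n^2 + 240*a*n - 120*a + n^4 + 2*n^3 - 91*n^2 + 60*n)/(n^4 + 2*n^3 - 59*n^2 - 60*n + 900)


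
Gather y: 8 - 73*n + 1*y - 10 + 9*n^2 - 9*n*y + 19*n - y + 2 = 9*n^2 - 9*n*y - 54*n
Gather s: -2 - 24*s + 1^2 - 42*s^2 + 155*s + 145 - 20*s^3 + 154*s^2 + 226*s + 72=-20*s^3 + 112*s^2 + 357*s + 216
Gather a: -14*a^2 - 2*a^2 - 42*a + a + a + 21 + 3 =-16*a^2 - 40*a + 24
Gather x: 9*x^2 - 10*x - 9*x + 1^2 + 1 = 9*x^2 - 19*x + 2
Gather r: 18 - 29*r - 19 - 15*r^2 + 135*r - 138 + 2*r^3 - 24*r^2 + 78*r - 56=2*r^3 - 39*r^2 + 184*r - 195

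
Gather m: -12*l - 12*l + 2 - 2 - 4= -24*l - 4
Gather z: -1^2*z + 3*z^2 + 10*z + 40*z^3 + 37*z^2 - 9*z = 40*z^3 + 40*z^2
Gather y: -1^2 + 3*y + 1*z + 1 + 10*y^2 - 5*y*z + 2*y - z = 10*y^2 + y*(5 - 5*z)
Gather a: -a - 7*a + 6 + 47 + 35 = 88 - 8*a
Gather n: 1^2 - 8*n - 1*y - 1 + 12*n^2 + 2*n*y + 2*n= 12*n^2 + n*(2*y - 6) - y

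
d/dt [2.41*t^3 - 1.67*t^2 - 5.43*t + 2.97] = 7.23*t^2 - 3.34*t - 5.43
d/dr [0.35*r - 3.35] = 0.350000000000000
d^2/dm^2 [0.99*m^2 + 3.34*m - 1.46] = 1.98000000000000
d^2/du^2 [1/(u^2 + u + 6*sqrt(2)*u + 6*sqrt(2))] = 2*(-u^2 - 6*sqrt(2)*u - u + (2*u + 1 + 6*sqrt(2))^2 - 6*sqrt(2))/(u^2 + u + 6*sqrt(2)*u + 6*sqrt(2))^3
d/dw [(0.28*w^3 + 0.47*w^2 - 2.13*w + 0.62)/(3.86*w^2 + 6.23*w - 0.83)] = (1.0808*w^4 + 3.4888*w^3 + 10.4527*w^2 - 5.5666*w - 2.0947)/(14.8996*w^4 + 48.0956*w^3 + 32.4053*w^2 - 10.3418*w + 0.6889)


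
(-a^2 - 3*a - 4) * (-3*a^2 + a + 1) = 3*a^4 + 8*a^3 + 8*a^2 - 7*a - 4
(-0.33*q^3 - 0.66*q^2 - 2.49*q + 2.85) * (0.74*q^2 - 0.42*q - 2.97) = -0.2442*q^5 - 0.3498*q^4 - 0.5853*q^3 + 5.115*q^2 + 6.1983*q - 8.4645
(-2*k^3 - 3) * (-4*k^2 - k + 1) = 8*k^5 + 2*k^4 - 2*k^3 + 12*k^2 + 3*k - 3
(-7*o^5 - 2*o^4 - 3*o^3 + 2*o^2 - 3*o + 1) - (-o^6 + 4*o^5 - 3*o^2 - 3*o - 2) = o^6 - 11*o^5 - 2*o^4 - 3*o^3 + 5*o^2 + 3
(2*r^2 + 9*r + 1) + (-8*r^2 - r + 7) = -6*r^2 + 8*r + 8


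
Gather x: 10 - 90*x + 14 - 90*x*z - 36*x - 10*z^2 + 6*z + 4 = x*(-90*z - 126) - 10*z^2 + 6*z + 28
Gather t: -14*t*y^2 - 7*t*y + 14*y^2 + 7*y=t*(-14*y^2 - 7*y) + 14*y^2 + 7*y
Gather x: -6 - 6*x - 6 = -6*x - 12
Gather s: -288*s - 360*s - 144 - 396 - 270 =-648*s - 810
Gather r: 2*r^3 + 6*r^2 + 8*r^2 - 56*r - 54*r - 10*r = 2*r^3 + 14*r^2 - 120*r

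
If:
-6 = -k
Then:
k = 6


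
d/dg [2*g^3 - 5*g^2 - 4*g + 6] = 6*g^2 - 10*g - 4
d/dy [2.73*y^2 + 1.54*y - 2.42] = 5.46*y + 1.54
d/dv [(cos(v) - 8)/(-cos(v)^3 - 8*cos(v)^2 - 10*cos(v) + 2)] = (253*cos(v)/2 + 8*cos(2*v) - cos(3*v)/2 + 86)*sin(v)/(cos(v)^3 + 8*cos(v)^2 + 10*cos(v) - 2)^2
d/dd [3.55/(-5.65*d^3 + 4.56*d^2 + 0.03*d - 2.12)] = (60.1725*d^2 - 32.376*d - 0.1065)/(5.65*d^3 - 4.56*d^2 - 0.03*d + 2.12)^2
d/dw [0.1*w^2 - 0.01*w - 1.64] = 0.2*w - 0.01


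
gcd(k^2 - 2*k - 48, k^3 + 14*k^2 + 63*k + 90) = k + 6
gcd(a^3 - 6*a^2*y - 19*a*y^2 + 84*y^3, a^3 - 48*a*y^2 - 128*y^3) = a + 4*y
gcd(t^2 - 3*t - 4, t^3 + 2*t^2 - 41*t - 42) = t + 1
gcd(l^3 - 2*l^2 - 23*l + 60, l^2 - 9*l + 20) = l - 4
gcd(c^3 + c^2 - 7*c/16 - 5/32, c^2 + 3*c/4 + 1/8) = c + 1/4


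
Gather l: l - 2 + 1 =l - 1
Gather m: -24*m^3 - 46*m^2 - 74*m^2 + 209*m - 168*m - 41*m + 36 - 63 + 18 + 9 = -24*m^3 - 120*m^2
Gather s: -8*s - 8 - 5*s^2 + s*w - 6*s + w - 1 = -5*s^2 + s*(w - 14) + w - 9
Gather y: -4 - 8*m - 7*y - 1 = -8*m - 7*y - 5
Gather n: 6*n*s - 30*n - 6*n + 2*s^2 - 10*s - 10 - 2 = n*(6*s - 36) + 2*s^2 - 10*s - 12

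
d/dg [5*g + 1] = 5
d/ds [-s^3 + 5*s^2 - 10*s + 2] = -3*s^2 + 10*s - 10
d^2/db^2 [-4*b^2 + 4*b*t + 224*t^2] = -8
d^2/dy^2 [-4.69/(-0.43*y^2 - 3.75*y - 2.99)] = (-1.734362*y^2 - 15.12525*y + 4.69*(0.86*y + 3.75)*(1.72*y + 7.5) - 12.059866)/(0.43*y^2 + 3.75*y + 2.99)^3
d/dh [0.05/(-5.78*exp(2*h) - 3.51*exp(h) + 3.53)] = (0.578*exp(h) + 0.1755)*exp(h)/(5.78*exp(2*h) + 3.51*exp(h) - 3.53)^2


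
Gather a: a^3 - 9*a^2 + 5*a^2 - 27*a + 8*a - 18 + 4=a^3 - 4*a^2 - 19*a - 14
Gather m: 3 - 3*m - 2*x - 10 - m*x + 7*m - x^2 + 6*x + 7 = m*(4 - x) - x^2 + 4*x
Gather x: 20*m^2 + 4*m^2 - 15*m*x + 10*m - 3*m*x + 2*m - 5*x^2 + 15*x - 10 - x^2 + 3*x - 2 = 24*m^2 + 12*m - 6*x^2 + x*(18 - 18*m) - 12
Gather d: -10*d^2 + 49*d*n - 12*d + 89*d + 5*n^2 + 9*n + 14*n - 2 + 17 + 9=-10*d^2 + d*(49*n + 77) + 5*n^2 + 23*n + 24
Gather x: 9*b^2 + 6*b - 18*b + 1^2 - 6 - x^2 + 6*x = 9*b^2 - 12*b - x^2 + 6*x - 5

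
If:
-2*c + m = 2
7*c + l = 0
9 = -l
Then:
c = 9/7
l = -9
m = 32/7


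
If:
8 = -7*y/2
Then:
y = -16/7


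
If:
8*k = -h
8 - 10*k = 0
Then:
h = -32/5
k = 4/5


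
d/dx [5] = 0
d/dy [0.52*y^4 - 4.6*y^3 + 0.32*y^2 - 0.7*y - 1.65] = 2.08*y^3 - 13.8*y^2 + 0.64*y - 0.7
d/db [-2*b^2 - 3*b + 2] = -4*b - 3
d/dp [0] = 0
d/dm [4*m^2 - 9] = 8*m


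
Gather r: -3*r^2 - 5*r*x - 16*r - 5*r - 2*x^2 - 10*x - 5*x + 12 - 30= -3*r^2 + r*(-5*x - 21) - 2*x^2 - 15*x - 18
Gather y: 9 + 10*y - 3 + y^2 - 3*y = y^2 + 7*y + 6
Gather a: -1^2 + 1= 0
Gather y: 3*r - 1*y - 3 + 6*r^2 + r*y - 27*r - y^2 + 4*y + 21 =6*r^2 - 24*r - y^2 + y*(r + 3) + 18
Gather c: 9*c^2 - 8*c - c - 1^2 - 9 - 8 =9*c^2 - 9*c - 18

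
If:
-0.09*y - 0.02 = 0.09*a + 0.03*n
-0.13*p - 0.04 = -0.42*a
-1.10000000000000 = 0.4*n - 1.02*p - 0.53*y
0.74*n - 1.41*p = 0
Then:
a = -1.52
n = -9.95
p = -5.22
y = 4.62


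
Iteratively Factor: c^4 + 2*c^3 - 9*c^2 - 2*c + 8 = (c - 1)*(c^3 + 3*c^2 - 6*c - 8) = (c - 1)*(c + 1)*(c^2 + 2*c - 8) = (c - 2)*(c - 1)*(c + 1)*(c + 4)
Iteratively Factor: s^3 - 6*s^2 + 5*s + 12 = (s + 1)*(s^2 - 7*s + 12) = (s - 3)*(s + 1)*(s - 4)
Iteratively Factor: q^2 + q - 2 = (q + 2)*(q - 1)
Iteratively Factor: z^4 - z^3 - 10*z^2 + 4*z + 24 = (z + 2)*(z^3 - 3*z^2 - 4*z + 12) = (z + 2)^2*(z^2 - 5*z + 6) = (z - 3)*(z + 2)^2*(z - 2)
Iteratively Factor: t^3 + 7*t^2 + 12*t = (t + 3)*(t^2 + 4*t) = t*(t + 3)*(t + 4)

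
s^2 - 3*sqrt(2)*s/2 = s*(s - 3*sqrt(2)/2)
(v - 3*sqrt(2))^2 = v^2 - 6*sqrt(2)*v + 18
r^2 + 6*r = r*(r + 6)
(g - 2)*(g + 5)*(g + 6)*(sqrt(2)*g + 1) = sqrt(2)*g^4 + g^3 + 9*sqrt(2)*g^3 + 9*g^2 + 8*sqrt(2)*g^2 - 60*sqrt(2)*g + 8*g - 60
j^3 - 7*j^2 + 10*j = j*(j - 5)*(j - 2)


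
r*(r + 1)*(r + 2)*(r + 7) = r^4 + 10*r^3 + 23*r^2 + 14*r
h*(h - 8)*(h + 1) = h^3 - 7*h^2 - 8*h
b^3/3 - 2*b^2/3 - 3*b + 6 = (b/3 + 1)*(b - 3)*(b - 2)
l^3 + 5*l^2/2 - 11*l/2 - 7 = (l - 2)*(l + 1)*(l + 7/2)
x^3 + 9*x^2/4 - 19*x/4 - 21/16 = (x - 3/2)*(x + 1/4)*(x + 7/2)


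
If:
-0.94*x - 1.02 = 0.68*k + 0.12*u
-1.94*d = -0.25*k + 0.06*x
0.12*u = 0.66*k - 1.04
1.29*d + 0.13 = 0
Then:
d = -0.10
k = -0.58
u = -11.85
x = 0.85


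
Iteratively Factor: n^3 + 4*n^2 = (n)*(n^2 + 4*n) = n*(n + 4)*(n)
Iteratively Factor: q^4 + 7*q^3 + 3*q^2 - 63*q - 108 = (q + 3)*(q^3 + 4*q^2 - 9*q - 36) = (q + 3)^2*(q^2 + q - 12) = (q - 3)*(q + 3)^2*(q + 4)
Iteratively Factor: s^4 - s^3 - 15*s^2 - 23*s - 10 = (s - 5)*(s^3 + 4*s^2 + 5*s + 2) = (s - 5)*(s + 1)*(s^2 + 3*s + 2) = (s - 5)*(s + 1)^2*(s + 2)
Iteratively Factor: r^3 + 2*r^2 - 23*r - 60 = (r + 3)*(r^2 - r - 20) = (r - 5)*(r + 3)*(r + 4)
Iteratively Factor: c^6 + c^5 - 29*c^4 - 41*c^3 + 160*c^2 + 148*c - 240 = (c + 4)*(c^5 - 3*c^4 - 17*c^3 + 27*c^2 + 52*c - 60) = (c - 2)*(c + 4)*(c^4 - c^3 - 19*c^2 - 11*c + 30) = (c - 5)*(c - 2)*(c + 4)*(c^3 + 4*c^2 + c - 6) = (c - 5)*(c - 2)*(c + 3)*(c + 4)*(c^2 + c - 2) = (c - 5)*(c - 2)*(c + 2)*(c + 3)*(c + 4)*(c - 1)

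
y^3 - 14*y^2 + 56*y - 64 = (y - 8)*(y - 4)*(y - 2)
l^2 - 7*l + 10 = (l - 5)*(l - 2)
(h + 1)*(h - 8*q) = h^2 - 8*h*q + h - 8*q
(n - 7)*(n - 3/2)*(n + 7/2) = n^3 - 5*n^2 - 77*n/4 + 147/4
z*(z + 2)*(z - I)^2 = z^4 + 2*z^3 - 2*I*z^3 - z^2 - 4*I*z^2 - 2*z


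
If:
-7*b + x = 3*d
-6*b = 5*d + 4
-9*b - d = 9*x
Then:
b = 7/12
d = -3/2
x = -5/12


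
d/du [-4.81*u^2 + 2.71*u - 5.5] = 2.71 - 9.62*u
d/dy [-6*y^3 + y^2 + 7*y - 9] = -18*y^2 + 2*y + 7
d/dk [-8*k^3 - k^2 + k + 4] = -24*k^2 - 2*k + 1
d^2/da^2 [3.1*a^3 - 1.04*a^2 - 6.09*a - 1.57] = 18.6*a - 2.08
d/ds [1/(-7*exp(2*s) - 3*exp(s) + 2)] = (14*exp(s) + 3)*exp(s)/(7*exp(2*s) + 3*exp(s) - 2)^2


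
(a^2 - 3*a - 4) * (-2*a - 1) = -2*a^3 + 5*a^2 + 11*a + 4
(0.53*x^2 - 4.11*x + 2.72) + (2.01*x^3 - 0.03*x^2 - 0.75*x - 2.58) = 2.01*x^3 + 0.5*x^2 - 4.86*x + 0.14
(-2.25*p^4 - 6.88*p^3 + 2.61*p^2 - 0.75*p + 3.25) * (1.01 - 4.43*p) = 9.9675*p^5 + 28.2059*p^4 - 18.5111*p^3 + 5.9586*p^2 - 15.155*p + 3.2825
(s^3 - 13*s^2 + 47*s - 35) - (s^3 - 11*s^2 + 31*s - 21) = -2*s^2 + 16*s - 14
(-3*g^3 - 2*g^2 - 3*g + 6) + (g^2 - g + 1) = -3*g^3 - g^2 - 4*g + 7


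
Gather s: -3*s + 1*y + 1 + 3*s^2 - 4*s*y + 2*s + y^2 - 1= 3*s^2 + s*(-4*y - 1) + y^2 + y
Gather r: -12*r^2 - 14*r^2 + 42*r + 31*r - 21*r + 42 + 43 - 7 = -26*r^2 + 52*r + 78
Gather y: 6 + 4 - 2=8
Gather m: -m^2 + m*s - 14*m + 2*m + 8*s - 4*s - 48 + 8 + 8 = -m^2 + m*(s - 12) + 4*s - 32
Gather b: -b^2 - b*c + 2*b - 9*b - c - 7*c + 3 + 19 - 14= -b^2 + b*(-c - 7) - 8*c + 8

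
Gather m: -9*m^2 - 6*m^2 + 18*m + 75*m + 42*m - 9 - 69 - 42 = -15*m^2 + 135*m - 120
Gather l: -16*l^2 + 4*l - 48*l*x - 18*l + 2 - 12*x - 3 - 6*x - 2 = -16*l^2 + l*(-48*x - 14) - 18*x - 3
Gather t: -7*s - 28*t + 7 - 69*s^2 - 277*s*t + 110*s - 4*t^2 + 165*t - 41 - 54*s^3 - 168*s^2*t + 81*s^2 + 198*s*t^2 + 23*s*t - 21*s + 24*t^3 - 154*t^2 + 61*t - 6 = -54*s^3 + 12*s^2 + 82*s + 24*t^3 + t^2*(198*s - 158) + t*(-168*s^2 - 254*s + 198) - 40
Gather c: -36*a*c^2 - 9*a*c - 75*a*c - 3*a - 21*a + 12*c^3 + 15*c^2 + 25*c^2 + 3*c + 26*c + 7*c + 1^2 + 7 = -24*a + 12*c^3 + c^2*(40 - 36*a) + c*(36 - 84*a) + 8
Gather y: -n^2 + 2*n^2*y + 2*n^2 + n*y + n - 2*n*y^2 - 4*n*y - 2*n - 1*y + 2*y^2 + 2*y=n^2 - n + y^2*(2 - 2*n) + y*(2*n^2 - 3*n + 1)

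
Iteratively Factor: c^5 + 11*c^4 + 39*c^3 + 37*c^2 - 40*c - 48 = (c + 4)*(c^4 + 7*c^3 + 11*c^2 - 7*c - 12) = (c + 1)*(c + 4)*(c^3 + 6*c^2 + 5*c - 12) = (c + 1)*(c + 4)^2*(c^2 + 2*c - 3) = (c + 1)*(c + 3)*(c + 4)^2*(c - 1)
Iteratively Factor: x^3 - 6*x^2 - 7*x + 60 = (x - 5)*(x^2 - x - 12) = (x - 5)*(x - 4)*(x + 3)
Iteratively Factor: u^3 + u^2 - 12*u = (u + 4)*(u^2 - 3*u) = u*(u + 4)*(u - 3)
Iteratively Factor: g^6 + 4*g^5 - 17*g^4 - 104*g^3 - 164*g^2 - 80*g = (g)*(g^5 + 4*g^4 - 17*g^3 - 104*g^2 - 164*g - 80) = g*(g + 2)*(g^4 + 2*g^3 - 21*g^2 - 62*g - 40) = g*(g + 2)^2*(g^3 - 21*g - 20) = g*(g - 5)*(g + 2)^2*(g^2 + 5*g + 4) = g*(g - 5)*(g + 1)*(g + 2)^2*(g + 4)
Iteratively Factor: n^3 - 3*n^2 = (n)*(n^2 - 3*n) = n*(n - 3)*(n)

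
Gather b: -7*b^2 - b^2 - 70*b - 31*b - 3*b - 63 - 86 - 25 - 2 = -8*b^2 - 104*b - 176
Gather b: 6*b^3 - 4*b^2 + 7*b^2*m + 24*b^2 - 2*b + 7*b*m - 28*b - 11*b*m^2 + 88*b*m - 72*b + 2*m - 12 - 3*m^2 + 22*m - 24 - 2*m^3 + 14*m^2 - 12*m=6*b^3 + b^2*(7*m + 20) + b*(-11*m^2 + 95*m - 102) - 2*m^3 + 11*m^2 + 12*m - 36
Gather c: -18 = -18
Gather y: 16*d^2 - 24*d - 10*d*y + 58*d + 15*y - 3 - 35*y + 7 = 16*d^2 + 34*d + y*(-10*d - 20) + 4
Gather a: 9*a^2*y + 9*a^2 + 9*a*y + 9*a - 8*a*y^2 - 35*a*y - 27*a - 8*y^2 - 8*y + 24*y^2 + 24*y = a^2*(9*y + 9) + a*(-8*y^2 - 26*y - 18) + 16*y^2 + 16*y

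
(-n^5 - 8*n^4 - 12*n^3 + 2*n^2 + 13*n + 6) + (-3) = -n^5 - 8*n^4 - 12*n^3 + 2*n^2 + 13*n + 3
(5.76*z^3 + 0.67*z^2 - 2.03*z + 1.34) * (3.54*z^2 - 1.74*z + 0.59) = 20.3904*z^5 - 7.6506*z^4 - 4.9536*z^3 + 8.6711*z^2 - 3.5293*z + 0.7906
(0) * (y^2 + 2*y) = 0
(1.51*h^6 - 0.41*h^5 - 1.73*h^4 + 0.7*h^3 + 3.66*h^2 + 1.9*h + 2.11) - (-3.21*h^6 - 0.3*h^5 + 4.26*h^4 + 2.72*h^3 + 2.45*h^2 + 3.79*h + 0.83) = 4.72*h^6 - 0.11*h^5 - 5.99*h^4 - 2.02*h^3 + 1.21*h^2 - 1.89*h + 1.28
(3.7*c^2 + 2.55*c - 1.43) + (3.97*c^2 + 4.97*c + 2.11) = 7.67*c^2 + 7.52*c + 0.68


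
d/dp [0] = 0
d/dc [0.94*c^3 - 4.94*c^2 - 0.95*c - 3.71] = 2.82*c^2 - 9.88*c - 0.95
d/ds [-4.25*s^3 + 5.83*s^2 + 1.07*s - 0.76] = -12.75*s^2 + 11.66*s + 1.07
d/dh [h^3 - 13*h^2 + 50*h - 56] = 3*h^2 - 26*h + 50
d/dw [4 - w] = -1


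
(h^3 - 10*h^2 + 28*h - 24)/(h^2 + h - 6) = (h^2 - 8*h + 12)/(h + 3)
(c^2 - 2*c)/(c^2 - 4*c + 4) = c/(c - 2)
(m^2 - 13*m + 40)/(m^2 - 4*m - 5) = (m - 8)/(m + 1)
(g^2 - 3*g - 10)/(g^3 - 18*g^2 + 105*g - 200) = (g + 2)/(g^2 - 13*g + 40)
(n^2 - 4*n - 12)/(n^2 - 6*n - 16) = (n - 6)/(n - 8)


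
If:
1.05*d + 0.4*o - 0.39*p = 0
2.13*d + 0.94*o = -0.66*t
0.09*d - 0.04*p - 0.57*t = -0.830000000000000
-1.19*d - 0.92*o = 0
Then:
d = -1.01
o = 1.30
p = -1.37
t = 1.39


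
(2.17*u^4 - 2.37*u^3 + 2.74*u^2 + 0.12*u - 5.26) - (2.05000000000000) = 2.17*u^4 - 2.37*u^3 + 2.74*u^2 + 0.12*u - 7.31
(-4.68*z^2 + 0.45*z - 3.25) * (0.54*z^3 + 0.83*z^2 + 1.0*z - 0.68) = -2.5272*z^5 - 3.6414*z^4 - 6.0615*z^3 + 0.9349*z^2 - 3.556*z + 2.21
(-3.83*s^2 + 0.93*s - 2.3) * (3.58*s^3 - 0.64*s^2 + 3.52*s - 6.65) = -13.7114*s^5 + 5.7806*s^4 - 22.3108*s^3 + 30.2151*s^2 - 14.2805*s + 15.295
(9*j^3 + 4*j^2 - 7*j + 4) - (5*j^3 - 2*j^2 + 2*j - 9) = 4*j^3 + 6*j^2 - 9*j + 13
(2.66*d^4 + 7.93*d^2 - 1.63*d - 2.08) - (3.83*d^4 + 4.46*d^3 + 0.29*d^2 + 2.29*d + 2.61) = -1.17*d^4 - 4.46*d^3 + 7.64*d^2 - 3.92*d - 4.69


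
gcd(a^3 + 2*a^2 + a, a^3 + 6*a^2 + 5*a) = a^2 + a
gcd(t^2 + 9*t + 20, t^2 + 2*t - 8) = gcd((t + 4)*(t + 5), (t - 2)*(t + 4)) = t + 4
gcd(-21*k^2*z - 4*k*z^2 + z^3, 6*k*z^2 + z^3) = z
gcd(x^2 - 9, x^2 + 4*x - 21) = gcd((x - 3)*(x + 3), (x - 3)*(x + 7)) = x - 3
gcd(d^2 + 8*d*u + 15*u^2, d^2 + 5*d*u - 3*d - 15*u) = d + 5*u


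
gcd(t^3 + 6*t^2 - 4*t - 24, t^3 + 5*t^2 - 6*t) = t + 6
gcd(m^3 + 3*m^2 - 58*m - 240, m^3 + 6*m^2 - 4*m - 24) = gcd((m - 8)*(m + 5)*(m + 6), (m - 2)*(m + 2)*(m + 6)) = m + 6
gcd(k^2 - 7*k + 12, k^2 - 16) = k - 4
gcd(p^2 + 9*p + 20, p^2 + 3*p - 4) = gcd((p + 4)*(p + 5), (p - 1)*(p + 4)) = p + 4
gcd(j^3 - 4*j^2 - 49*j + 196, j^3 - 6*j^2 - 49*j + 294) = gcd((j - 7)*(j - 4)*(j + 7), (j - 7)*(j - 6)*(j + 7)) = j^2 - 49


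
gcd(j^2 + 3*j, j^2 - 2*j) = j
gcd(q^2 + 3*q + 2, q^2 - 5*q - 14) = q + 2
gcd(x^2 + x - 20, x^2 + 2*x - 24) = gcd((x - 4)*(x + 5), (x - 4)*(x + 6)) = x - 4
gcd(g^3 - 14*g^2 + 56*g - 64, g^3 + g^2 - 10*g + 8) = g - 2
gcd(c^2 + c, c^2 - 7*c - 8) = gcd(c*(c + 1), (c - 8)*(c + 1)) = c + 1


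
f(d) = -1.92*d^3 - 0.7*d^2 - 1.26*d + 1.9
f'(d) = -5.76*d^2 - 1.4*d - 1.26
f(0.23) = 1.55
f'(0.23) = -1.89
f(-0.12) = 2.04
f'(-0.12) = -1.17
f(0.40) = 1.16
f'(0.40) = -2.74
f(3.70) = -109.60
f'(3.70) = -85.29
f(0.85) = -0.86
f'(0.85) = -6.61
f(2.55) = -37.70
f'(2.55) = -42.28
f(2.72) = -45.34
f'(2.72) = -47.68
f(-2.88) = 45.59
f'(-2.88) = -45.00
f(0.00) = 1.90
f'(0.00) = -1.26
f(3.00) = -60.02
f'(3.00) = -57.30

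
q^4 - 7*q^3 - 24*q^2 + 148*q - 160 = (q - 8)*(q - 2)^2*(q + 5)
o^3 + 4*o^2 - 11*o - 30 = (o - 3)*(o + 2)*(o + 5)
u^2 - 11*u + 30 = (u - 6)*(u - 5)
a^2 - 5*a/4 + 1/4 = (a - 1)*(a - 1/4)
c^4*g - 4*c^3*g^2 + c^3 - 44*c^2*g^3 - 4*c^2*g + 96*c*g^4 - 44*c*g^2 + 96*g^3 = (c - 8*g)*(c - 2*g)*(c + 6*g)*(c*g + 1)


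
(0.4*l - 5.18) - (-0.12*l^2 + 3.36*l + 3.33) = 0.12*l^2 - 2.96*l - 8.51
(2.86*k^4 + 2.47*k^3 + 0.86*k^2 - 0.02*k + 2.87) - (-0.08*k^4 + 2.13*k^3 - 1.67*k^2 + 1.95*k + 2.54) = 2.94*k^4 + 0.34*k^3 + 2.53*k^2 - 1.97*k + 0.33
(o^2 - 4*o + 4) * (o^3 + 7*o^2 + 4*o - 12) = o^5 + 3*o^4 - 20*o^3 + 64*o - 48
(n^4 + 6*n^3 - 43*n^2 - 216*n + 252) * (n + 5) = n^5 + 11*n^4 - 13*n^3 - 431*n^2 - 828*n + 1260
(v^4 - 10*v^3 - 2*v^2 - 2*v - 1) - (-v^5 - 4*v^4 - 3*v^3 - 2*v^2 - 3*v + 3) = v^5 + 5*v^4 - 7*v^3 + v - 4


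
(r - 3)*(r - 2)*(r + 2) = r^3 - 3*r^2 - 4*r + 12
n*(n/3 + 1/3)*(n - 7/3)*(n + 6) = n^4/3 + 14*n^3/9 - 31*n^2/9 - 14*n/3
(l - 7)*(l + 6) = l^2 - l - 42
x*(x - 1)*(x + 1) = x^3 - x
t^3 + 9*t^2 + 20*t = t*(t + 4)*(t + 5)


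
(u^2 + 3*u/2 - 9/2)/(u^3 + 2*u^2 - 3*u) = (u - 3/2)/(u*(u - 1))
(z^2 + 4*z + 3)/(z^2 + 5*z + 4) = (z + 3)/(z + 4)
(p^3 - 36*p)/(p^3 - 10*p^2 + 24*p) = (p + 6)/(p - 4)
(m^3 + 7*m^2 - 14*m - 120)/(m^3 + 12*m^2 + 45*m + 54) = (m^2 + m - 20)/(m^2 + 6*m + 9)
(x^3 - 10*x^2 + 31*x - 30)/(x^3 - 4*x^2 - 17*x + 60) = (x - 2)/(x + 4)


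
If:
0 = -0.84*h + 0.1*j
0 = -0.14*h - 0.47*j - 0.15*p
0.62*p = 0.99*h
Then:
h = 0.00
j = 0.00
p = 0.00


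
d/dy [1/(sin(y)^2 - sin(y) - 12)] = (1 - 2*sin(y))*cos(y)/(sin(y) + cos(y)^2 + 11)^2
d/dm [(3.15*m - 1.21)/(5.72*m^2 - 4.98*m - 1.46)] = (-18.018*m^2 + 13.8424*m - 10.6248)/(32.7184*m^4 - 56.9712*m^3 + 8.09800000000001*m^2 + 14.5416*m + 2.1316)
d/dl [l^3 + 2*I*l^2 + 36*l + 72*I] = 3*l^2 + 4*I*l + 36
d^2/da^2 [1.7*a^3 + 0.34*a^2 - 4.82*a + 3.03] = 10.2*a + 0.68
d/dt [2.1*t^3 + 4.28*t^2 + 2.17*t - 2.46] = 6.3*t^2 + 8.56*t + 2.17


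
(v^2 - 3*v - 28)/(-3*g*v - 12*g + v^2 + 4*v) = (v - 7)/(-3*g + v)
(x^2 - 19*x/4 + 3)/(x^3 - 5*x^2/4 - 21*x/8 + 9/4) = 2*(x - 4)/(2*x^2 - x - 6)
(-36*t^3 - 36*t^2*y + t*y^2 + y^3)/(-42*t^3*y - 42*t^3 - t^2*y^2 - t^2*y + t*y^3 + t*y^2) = (-6*t^2 - 5*t*y + y^2)/(t*(-7*t*y - 7*t + y^2 + y))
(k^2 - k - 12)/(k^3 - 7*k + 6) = (k - 4)/(k^2 - 3*k + 2)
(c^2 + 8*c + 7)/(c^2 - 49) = (c + 1)/(c - 7)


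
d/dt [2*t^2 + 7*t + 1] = 4*t + 7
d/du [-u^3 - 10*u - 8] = -3*u^2 - 10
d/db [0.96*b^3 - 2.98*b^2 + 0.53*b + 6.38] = 2.88*b^2 - 5.96*b + 0.53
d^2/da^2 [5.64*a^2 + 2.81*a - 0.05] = 11.2800000000000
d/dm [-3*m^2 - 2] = -6*m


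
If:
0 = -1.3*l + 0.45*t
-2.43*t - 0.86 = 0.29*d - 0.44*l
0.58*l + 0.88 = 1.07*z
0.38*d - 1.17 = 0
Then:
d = 3.08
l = -0.27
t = -0.77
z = 0.68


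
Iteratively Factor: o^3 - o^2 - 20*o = (o + 4)*(o^2 - 5*o) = (o - 5)*(o + 4)*(o)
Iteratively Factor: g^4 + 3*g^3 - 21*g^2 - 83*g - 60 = (g + 3)*(g^3 - 21*g - 20) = (g + 1)*(g + 3)*(g^2 - g - 20) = (g + 1)*(g + 3)*(g + 4)*(g - 5)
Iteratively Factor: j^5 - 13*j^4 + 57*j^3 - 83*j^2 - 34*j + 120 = (j - 5)*(j^4 - 8*j^3 + 17*j^2 + 2*j - 24) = (j - 5)*(j - 3)*(j^3 - 5*j^2 + 2*j + 8) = (j - 5)*(j - 3)*(j - 2)*(j^2 - 3*j - 4) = (j - 5)*(j - 3)*(j - 2)*(j + 1)*(j - 4)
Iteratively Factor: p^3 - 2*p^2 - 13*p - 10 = (p - 5)*(p^2 + 3*p + 2) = (p - 5)*(p + 1)*(p + 2)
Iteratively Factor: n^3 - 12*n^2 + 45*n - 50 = (n - 2)*(n^2 - 10*n + 25) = (n - 5)*(n - 2)*(n - 5)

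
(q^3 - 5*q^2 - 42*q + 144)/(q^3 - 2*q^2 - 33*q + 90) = (q - 8)/(q - 5)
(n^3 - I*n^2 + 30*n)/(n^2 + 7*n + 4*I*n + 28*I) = n*(n^2 - I*n + 30)/(n^2 + n*(7 + 4*I) + 28*I)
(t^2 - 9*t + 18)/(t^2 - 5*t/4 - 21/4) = 4*(t - 6)/(4*t + 7)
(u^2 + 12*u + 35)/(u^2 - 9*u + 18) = (u^2 + 12*u + 35)/(u^2 - 9*u + 18)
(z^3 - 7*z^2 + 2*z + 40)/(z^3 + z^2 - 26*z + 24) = (z^2 - 3*z - 10)/(z^2 + 5*z - 6)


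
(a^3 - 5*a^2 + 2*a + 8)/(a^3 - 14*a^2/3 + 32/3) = 3*(a + 1)/(3*a + 4)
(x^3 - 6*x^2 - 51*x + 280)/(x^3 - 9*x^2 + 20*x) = (x^2 - x - 56)/(x*(x - 4))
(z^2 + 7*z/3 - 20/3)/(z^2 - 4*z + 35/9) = 3*(z + 4)/(3*z - 7)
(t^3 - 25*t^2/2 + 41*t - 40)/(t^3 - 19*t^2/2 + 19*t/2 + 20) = (t - 2)/(t + 1)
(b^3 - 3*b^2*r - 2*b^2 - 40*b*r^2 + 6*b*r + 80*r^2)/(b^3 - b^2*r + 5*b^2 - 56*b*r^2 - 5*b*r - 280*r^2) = (b^2 + 5*b*r - 2*b - 10*r)/(b^2 + 7*b*r + 5*b + 35*r)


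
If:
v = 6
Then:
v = 6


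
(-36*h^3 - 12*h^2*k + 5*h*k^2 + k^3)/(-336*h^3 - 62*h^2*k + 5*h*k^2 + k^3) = (6*h^2 + h*k - k^2)/(56*h^2 + h*k - k^2)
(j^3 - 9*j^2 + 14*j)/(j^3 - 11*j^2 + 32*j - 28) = j/(j - 2)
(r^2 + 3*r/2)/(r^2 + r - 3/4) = 2*r/(2*r - 1)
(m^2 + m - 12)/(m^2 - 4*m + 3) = (m + 4)/(m - 1)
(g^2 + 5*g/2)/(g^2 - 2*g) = (g + 5/2)/(g - 2)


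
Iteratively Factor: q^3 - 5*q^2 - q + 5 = (q + 1)*(q^2 - 6*q + 5) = (q - 1)*(q + 1)*(q - 5)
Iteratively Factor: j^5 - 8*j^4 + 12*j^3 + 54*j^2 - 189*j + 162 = (j - 3)*(j^4 - 5*j^3 - 3*j^2 + 45*j - 54) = (j - 3)*(j + 3)*(j^3 - 8*j^2 + 21*j - 18) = (j - 3)^2*(j + 3)*(j^2 - 5*j + 6) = (j - 3)^2*(j - 2)*(j + 3)*(j - 3)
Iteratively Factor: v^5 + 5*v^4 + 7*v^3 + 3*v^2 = (v)*(v^4 + 5*v^3 + 7*v^2 + 3*v) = v*(v + 3)*(v^3 + 2*v^2 + v) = v*(v + 1)*(v + 3)*(v^2 + v) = v^2*(v + 1)*(v + 3)*(v + 1)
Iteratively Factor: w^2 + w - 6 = (w - 2)*(w + 3)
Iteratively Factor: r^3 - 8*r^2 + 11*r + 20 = (r + 1)*(r^2 - 9*r + 20) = (r - 4)*(r + 1)*(r - 5)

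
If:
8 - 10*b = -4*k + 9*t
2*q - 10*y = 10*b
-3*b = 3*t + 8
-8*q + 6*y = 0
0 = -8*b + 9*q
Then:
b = 0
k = -8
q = 0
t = -8/3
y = 0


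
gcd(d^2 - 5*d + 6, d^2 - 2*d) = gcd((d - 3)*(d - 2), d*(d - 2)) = d - 2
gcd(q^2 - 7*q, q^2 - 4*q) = q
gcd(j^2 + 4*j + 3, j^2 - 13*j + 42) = 1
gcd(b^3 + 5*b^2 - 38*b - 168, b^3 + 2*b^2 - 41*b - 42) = b^2 + b - 42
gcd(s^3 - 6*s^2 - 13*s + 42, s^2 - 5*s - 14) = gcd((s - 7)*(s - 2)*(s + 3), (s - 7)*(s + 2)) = s - 7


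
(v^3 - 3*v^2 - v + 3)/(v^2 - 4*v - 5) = (v^2 - 4*v + 3)/(v - 5)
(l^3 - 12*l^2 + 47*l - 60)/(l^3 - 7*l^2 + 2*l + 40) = (l - 3)/(l + 2)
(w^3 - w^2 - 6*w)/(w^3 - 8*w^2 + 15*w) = (w + 2)/(w - 5)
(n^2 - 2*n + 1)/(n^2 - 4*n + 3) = (n - 1)/(n - 3)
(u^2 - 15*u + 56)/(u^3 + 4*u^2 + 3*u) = (u^2 - 15*u + 56)/(u*(u^2 + 4*u + 3))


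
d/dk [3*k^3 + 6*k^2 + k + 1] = 9*k^2 + 12*k + 1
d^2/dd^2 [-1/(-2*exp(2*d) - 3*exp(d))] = (-(2*exp(d) + 3)*(8*exp(d) + 3) + 2*(4*exp(d) + 3)^2)*exp(-d)/(2*exp(d) + 3)^3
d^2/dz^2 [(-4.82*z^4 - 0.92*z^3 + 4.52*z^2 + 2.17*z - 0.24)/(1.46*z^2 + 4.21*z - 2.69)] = (-20.548624*z^6 - 177.759672*z^5 - 399.000564*z^4 + 787.223408*z^3 - 252.580992*z^2 + 2.340372*z + 104.17169)/(3.112136*z^6 + 26.922108*z^5 + 60.429546*z^4 - 24.587663*z^3 - 111.339369*z^2 + 91.391943*z - 19.465109)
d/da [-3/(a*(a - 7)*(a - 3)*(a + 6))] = 6*(2*a^3 - 6*a^2 - 39*a + 63)/(a^2*(a^6 - 8*a^5 - 62*a^4 + 564*a^3 + 513*a^2 - 9828*a + 15876))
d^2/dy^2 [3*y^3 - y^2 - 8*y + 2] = 18*y - 2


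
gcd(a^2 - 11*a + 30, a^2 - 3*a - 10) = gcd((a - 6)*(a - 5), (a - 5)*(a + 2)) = a - 5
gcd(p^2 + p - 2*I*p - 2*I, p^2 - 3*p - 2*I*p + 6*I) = p - 2*I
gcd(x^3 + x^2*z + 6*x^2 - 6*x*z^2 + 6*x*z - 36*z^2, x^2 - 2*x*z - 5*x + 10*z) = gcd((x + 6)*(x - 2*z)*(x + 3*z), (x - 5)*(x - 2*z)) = x - 2*z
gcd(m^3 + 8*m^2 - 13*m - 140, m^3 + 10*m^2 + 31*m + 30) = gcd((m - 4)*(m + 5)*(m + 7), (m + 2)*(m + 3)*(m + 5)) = m + 5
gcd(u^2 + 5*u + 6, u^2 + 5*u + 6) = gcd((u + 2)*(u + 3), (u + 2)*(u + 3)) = u^2 + 5*u + 6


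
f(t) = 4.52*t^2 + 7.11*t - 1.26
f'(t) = 9.04*t + 7.11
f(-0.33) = -3.11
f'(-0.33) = 4.13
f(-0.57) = -3.84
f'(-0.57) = 1.96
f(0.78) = 7.04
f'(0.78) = 14.16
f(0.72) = 6.20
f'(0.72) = 13.62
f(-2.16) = 4.47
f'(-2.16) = -12.42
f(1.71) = 24.12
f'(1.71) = 22.57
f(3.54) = 80.55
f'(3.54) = 39.11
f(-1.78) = 0.41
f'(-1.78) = -8.98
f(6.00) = 204.12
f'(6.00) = 61.35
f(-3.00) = 18.09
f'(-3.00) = -20.01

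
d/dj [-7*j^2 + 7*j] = 7 - 14*j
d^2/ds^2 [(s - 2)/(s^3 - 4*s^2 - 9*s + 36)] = 2*((s - 2)*(-3*s^2 + 8*s + 9)^2 + (-3*s^2 + 8*s - (s - 2)*(3*s - 4) + 9)*(s^3 - 4*s^2 - 9*s + 36))/(s^3 - 4*s^2 - 9*s + 36)^3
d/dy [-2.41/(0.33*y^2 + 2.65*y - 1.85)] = (1.5906*y + 6.3865)/(0.33*y^2 + 2.65*y - 1.85)^2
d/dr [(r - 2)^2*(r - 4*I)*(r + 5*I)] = 4*r^3 + 3*r^2*(-4 + I) + 8*r*(6 - I) - 80 + 4*I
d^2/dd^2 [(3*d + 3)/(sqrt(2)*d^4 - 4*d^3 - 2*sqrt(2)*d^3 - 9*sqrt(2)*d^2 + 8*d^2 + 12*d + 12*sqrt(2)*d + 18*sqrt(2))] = 6*(6*d^4 - 24*d^3 - 16*sqrt(2)*d^3 + 33*d^2 + 54*sqrt(2)*d^2 - 72*d - 18*sqrt(2)*d - 36*sqrt(2) + 162)/(sqrt(2)*d^9 - 9*sqrt(2)*d^8 - 12*d^8 + 33*sqrt(2)*d^7 + 108*d^7 - 212*d^6 - 81*sqrt(2)*d^6 - 684*d^5 + 126*sqrt(2)*d^5 + 162*sqrt(2)*d^4 + 2592*d^4 - 1188*sqrt(2)*d^3 + 864*d^3 - 11664*d^2 + 2916*sqrt(2)*d^2 - 5832*sqrt(2)*d + 11664*d + 5832*sqrt(2))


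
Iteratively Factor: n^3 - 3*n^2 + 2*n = (n - 2)*(n^2 - n) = (n - 2)*(n - 1)*(n)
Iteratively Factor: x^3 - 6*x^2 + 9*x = (x)*(x^2 - 6*x + 9) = x*(x - 3)*(x - 3)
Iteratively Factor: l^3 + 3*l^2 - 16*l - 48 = (l - 4)*(l^2 + 7*l + 12) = (l - 4)*(l + 4)*(l + 3)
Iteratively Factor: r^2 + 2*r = (r + 2)*(r)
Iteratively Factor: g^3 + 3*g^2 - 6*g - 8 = (g + 4)*(g^2 - g - 2) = (g + 1)*(g + 4)*(g - 2)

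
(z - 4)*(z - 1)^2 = z^3 - 6*z^2 + 9*z - 4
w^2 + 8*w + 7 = (w + 1)*(w + 7)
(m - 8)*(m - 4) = m^2 - 12*m + 32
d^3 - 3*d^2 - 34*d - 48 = (d - 8)*(d + 2)*(d + 3)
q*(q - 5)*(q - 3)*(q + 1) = q^4 - 7*q^3 + 7*q^2 + 15*q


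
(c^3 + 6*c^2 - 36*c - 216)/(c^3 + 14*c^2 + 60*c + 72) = (c - 6)/(c + 2)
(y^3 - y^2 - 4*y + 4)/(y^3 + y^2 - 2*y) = (y - 2)/y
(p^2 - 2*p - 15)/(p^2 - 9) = (p - 5)/(p - 3)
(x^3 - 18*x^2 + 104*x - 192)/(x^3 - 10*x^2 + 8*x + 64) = (x - 6)/(x + 2)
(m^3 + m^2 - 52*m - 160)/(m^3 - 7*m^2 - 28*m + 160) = (m + 4)/(m - 4)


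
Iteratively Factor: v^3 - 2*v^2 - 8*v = (v + 2)*(v^2 - 4*v) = v*(v + 2)*(v - 4)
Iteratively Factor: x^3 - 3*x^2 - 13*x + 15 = (x + 3)*(x^2 - 6*x + 5) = (x - 1)*(x + 3)*(x - 5)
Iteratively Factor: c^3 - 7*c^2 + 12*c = (c - 3)*(c^2 - 4*c) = c*(c - 3)*(c - 4)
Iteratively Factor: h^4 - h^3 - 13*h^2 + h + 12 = (h + 1)*(h^3 - 2*h^2 - 11*h + 12) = (h - 4)*(h + 1)*(h^2 + 2*h - 3) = (h - 4)*(h + 1)*(h + 3)*(h - 1)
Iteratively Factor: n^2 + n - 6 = (n - 2)*(n + 3)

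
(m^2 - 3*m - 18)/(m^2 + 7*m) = (m^2 - 3*m - 18)/(m*(m + 7))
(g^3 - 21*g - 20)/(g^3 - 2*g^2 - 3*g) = (g^2 - g - 20)/(g*(g - 3))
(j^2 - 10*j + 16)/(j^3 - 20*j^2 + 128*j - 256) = (j - 2)/(j^2 - 12*j + 32)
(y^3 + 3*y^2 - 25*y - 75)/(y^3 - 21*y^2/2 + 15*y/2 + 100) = 2*(y^2 + 8*y + 15)/(2*y^2 - 11*y - 40)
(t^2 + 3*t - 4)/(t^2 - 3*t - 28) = (t - 1)/(t - 7)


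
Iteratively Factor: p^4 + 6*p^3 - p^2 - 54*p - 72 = (p + 2)*(p^3 + 4*p^2 - 9*p - 36) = (p + 2)*(p + 4)*(p^2 - 9) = (p + 2)*(p + 3)*(p + 4)*(p - 3)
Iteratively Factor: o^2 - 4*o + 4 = (o - 2)*(o - 2)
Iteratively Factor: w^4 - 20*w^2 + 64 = (w - 2)*(w^3 + 2*w^2 - 16*w - 32) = (w - 2)*(w + 2)*(w^2 - 16) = (w - 4)*(w - 2)*(w + 2)*(w + 4)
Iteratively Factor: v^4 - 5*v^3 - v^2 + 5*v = (v - 5)*(v^3 - v) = (v - 5)*(v + 1)*(v^2 - v) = v*(v - 5)*(v + 1)*(v - 1)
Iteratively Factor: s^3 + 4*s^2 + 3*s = (s)*(s^2 + 4*s + 3) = s*(s + 3)*(s + 1)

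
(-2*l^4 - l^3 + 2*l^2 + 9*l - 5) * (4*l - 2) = -8*l^5 + 10*l^3 + 32*l^2 - 38*l + 10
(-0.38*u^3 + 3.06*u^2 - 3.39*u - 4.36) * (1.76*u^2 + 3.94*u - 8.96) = -0.6688*u^5 + 3.8884*u^4 + 9.4948*u^3 - 48.4478*u^2 + 13.196*u + 39.0656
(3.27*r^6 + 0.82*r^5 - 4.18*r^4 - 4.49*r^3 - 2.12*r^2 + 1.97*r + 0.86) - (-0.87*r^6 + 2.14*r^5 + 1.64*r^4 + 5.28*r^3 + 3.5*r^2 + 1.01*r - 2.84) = 4.14*r^6 - 1.32*r^5 - 5.82*r^4 - 9.77*r^3 - 5.62*r^2 + 0.96*r + 3.7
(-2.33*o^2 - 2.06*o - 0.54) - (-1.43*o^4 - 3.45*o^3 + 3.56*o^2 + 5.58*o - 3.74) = 1.43*o^4 + 3.45*o^3 - 5.89*o^2 - 7.64*o + 3.2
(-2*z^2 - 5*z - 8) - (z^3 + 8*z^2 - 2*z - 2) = -z^3 - 10*z^2 - 3*z - 6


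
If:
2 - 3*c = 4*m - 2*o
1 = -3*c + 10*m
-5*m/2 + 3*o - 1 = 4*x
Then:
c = 80*x/111 + 73/111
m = 8*x/37 + 11/37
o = 56*x/37 + 43/74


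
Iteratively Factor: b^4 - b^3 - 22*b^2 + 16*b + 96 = (b - 3)*(b^3 + 2*b^2 - 16*b - 32) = (b - 3)*(b + 2)*(b^2 - 16) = (b - 3)*(b + 2)*(b + 4)*(b - 4)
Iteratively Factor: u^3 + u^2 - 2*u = (u + 2)*(u^2 - u) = u*(u + 2)*(u - 1)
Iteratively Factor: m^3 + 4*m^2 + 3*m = (m)*(m^2 + 4*m + 3) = m*(m + 1)*(m + 3)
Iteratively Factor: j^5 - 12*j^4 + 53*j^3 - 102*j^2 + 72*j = (j)*(j^4 - 12*j^3 + 53*j^2 - 102*j + 72) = j*(j - 3)*(j^3 - 9*j^2 + 26*j - 24) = j*(j - 3)^2*(j^2 - 6*j + 8) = j*(j - 4)*(j - 3)^2*(j - 2)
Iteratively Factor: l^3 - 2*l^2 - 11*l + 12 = (l - 4)*(l^2 + 2*l - 3) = (l - 4)*(l + 3)*(l - 1)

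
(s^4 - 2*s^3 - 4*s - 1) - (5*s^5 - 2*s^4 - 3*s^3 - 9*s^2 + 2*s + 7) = -5*s^5 + 3*s^4 + s^3 + 9*s^2 - 6*s - 8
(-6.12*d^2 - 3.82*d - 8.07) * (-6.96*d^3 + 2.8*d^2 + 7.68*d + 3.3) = 42.5952*d^5 + 9.4512*d^4 - 1.53039999999999*d^3 - 72.1296*d^2 - 74.5836*d - 26.631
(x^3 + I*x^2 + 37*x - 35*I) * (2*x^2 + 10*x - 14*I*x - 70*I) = 2*x^5 + 10*x^4 - 12*I*x^4 + 88*x^3 - 60*I*x^3 + 440*x^2 - 588*I*x^2 - 490*x - 2940*I*x - 2450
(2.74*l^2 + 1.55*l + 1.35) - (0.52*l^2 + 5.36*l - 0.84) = 2.22*l^2 - 3.81*l + 2.19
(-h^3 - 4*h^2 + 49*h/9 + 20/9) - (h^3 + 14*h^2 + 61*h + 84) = -2*h^3 - 18*h^2 - 500*h/9 - 736/9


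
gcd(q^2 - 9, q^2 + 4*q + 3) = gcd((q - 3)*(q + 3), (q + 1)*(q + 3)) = q + 3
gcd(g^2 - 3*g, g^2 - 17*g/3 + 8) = g - 3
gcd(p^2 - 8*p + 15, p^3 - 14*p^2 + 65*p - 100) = p - 5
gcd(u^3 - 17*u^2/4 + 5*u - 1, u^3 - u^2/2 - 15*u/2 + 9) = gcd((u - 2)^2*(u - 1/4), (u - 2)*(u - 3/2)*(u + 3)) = u - 2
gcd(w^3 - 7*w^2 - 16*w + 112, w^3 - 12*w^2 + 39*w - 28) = w^2 - 11*w + 28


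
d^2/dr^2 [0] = 0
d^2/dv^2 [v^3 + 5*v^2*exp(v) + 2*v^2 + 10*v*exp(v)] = 5*v^2*exp(v) + 30*v*exp(v) + 6*v + 30*exp(v) + 4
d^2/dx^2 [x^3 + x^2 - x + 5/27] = 6*x + 2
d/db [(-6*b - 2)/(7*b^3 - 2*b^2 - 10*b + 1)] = 2*(42*b^3 + 15*b^2 - 4*b - 13)/(49*b^6 - 28*b^5 - 136*b^4 + 54*b^3 + 96*b^2 - 20*b + 1)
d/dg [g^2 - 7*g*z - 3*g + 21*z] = 2*g - 7*z - 3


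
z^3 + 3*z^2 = z^2*(z + 3)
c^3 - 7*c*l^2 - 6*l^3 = (c - 3*l)*(c + l)*(c + 2*l)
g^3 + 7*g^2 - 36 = (g - 2)*(g + 3)*(g + 6)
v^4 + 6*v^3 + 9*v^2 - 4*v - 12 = (v - 1)*(v + 2)^2*(v + 3)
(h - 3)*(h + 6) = h^2 + 3*h - 18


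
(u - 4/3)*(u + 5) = u^2 + 11*u/3 - 20/3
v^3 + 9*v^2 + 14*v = v*(v + 2)*(v + 7)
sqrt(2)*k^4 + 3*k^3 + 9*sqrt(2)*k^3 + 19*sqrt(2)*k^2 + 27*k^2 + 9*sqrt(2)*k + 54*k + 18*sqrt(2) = (k + 3)*(k + 6)*(k + sqrt(2))*(sqrt(2)*k + 1)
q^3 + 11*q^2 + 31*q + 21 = (q + 1)*(q + 3)*(q + 7)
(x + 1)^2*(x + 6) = x^3 + 8*x^2 + 13*x + 6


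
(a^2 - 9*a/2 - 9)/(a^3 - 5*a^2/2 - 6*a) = (a - 6)/(a*(a - 4))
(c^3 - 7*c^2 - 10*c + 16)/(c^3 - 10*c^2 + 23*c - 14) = (c^2 - 6*c - 16)/(c^2 - 9*c + 14)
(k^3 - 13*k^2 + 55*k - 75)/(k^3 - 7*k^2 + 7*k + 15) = (k - 5)/(k + 1)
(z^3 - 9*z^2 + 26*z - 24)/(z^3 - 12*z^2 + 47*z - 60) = (z - 2)/(z - 5)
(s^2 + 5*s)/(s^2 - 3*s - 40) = s/(s - 8)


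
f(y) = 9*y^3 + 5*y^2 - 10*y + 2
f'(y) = 27*y^2 + 10*y - 10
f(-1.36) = 2.21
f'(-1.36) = 26.34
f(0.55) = -0.49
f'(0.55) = 3.67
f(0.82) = 2.12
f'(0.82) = 16.35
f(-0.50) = 7.12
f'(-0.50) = -8.25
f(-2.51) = -83.72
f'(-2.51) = 135.00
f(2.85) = 222.45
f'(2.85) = 237.81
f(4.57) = 919.72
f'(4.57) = 599.59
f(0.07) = 1.33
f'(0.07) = -9.17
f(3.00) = 260.00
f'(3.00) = 263.00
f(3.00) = 260.00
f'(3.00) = 263.00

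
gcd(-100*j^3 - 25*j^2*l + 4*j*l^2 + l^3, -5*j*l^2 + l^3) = 5*j - l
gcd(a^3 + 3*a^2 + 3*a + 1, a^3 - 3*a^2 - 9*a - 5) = a^2 + 2*a + 1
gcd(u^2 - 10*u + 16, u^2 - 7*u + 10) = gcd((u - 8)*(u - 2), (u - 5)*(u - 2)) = u - 2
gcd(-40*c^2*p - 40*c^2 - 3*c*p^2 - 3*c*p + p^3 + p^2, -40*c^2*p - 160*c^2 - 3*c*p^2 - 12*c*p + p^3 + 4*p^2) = -40*c^2 - 3*c*p + p^2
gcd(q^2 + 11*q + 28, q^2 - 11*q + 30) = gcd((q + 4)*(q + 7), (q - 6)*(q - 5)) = 1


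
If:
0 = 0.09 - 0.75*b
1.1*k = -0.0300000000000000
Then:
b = 0.12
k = -0.03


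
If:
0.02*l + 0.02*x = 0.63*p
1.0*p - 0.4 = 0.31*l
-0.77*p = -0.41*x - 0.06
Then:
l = -1.47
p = -0.05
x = -0.25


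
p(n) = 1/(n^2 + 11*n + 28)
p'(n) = (-2*n - 11)/(n^2 + 11*n + 28)^2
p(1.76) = 0.02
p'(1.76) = -0.01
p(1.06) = 0.02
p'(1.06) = -0.01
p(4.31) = 0.01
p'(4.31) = -0.00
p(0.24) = 0.03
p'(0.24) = -0.01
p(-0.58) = 0.05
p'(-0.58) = -0.02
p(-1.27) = 0.06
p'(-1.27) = -0.03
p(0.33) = 0.03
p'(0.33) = -0.01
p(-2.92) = 0.23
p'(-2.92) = -0.27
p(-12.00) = 0.02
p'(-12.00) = 0.01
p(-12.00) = 0.02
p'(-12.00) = 0.01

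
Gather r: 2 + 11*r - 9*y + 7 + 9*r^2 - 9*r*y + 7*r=9*r^2 + r*(18 - 9*y) - 9*y + 9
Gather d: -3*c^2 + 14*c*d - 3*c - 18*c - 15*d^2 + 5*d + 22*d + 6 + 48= -3*c^2 - 21*c - 15*d^2 + d*(14*c + 27) + 54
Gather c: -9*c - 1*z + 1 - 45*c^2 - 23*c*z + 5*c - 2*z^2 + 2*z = -45*c^2 + c*(-23*z - 4) - 2*z^2 + z + 1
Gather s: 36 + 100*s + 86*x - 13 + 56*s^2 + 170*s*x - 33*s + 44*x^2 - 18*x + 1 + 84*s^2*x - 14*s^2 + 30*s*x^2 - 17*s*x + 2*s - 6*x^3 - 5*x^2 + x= s^2*(84*x + 42) + s*(30*x^2 + 153*x + 69) - 6*x^3 + 39*x^2 + 69*x + 24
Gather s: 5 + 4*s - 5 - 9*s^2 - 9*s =-9*s^2 - 5*s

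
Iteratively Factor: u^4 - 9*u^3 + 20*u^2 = (u)*(u^3 - 9*u^2 + 20*u) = u^2*(u^2 - 9*u + 20) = u^2*(u - 5)*(u - 4)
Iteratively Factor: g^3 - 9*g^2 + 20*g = (g)*(g^2 - 9*g + 20) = g*(g - 4)*(g - 5)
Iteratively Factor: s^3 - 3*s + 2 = (s + 2)*(s^2 - 2*s + 1) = (s - 1)*(s + 2)*(s - 1)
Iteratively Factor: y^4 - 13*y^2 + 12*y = (y + 4)*(y^3 - 4*y^2 + 3*y) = (y - 1)*(y + 4)*(y^2 - 3*y) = (y - 3)*(y - 1)*(y + 4)*(y)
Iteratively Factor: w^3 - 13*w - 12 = (w - 4)*(w^2 + 4*w + 3) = (w - 4)*(w + 1)*(w + 3)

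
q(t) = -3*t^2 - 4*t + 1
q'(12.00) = -76.00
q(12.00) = -479.00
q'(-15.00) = 86.00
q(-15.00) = -614.00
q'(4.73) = -32.38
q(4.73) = -85.04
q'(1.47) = -12.82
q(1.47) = -11.36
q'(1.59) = -13.54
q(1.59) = -12.94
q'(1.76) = -14.56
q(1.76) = -15.33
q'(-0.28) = -2.32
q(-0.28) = 1.88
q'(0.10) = -4.60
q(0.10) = 0.57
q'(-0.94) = 1.64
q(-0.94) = 2.11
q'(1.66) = -13.96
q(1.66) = -13.91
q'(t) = -6*t - 4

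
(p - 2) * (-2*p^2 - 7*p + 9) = -2*p^3 - 3*p^2 + 23*p - 18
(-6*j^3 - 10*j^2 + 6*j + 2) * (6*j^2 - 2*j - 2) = -36*j^5 - 48*j^4 + 68*j^3 + 20*j^2 - 16*j - 4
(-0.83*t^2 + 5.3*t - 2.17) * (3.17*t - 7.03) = -2.6311*t^3 + 22.6359*t^2 - 44.1379*t + 15.2551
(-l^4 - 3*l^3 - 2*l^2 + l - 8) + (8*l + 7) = -l^4 - 3*l^3 - 2*l^2 + 9*l - 1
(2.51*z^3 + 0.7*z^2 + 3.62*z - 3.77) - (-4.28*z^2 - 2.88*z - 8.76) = 2.51*z^3 + 4.98*z^2 + 6.5*z + 4.99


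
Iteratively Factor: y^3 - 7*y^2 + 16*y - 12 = (y - 3)*(y^2 - 4*y + 4) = (y - 3)*(y - 2)*(y - 2)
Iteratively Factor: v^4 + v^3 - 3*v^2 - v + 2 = (v + 1)*(v^3 - 3*v + 2) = (v - 1)*(v + 1)*(v^2 + v - 2) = (v - 1)*(v + 1)*(v + 2)*(v - 1)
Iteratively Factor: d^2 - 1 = (d + 1)*(d - 1)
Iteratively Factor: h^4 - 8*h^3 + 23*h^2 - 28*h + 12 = (h - 3)*(h^3 - 5*h^2 + 8*h - 4) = (h - 3)*(h - 1)*(h^2 - 4*h + 4) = (h - 3)*(h - 2)*(h - 1)*(h - 2)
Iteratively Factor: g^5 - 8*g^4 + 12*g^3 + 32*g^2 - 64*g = (g - 4)*(g^4 - 4*g^3 - 4*g^2 + 16*g) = (g - 4)*(g - 2)*(g^3 - 2*g^2 - 8*g) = (g - 4)*(g - 2)*(g + 2)*(g^2 - 4*g) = (g - 4)^2*(g - 2)*(g + 2)*(g)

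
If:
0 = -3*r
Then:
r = 0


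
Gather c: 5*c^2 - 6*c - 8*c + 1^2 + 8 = 5*c^2 - 14*c + 9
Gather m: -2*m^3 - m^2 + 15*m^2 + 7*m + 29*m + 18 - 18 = -2*m^3 + 14*m^2 + 36*m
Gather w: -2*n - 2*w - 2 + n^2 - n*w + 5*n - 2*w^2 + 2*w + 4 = n^2 - n*w + 3*n - 2*w^2 + 2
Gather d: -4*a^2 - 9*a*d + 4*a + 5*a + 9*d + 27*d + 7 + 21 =-4*a^2 + 9*a + d*(36 - 9*a) + 28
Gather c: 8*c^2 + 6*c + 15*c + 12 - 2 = 8*c^2 + 21*c + 10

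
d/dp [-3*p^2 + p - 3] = 1 - 6*p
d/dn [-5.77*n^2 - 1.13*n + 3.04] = -11.54*n - 1.13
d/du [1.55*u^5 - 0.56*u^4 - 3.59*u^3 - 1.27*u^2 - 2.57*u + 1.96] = 7.75*u^4 - 2.24*u^3 - 10.77*u^2 - 2.54*u - 2.57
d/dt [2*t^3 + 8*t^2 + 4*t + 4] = 6*t^2 + 16*t + 4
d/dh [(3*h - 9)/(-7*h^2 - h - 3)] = 3*(-7*h^2 - h + (h - 3)*(14*h + 1) - 3)/(7*h^2 + h + 3)^2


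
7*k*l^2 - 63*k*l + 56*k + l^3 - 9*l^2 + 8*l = (7*k + l)*(l - 8)*(l - 1)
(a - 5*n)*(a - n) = a^2 - 6*a*n + 5*n^2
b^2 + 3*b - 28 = (b - 4)*(b + 7)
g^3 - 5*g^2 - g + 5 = (g - 5)*(g - 1)*(g + 1)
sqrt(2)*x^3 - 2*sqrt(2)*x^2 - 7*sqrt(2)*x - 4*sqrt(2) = (x - 4)*(x + 1)*(sqrt(2)*x + sqrt(2))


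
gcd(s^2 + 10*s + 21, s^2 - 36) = 1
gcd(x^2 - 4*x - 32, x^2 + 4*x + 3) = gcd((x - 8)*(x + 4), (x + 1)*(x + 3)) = 1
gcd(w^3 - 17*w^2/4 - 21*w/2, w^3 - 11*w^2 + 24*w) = w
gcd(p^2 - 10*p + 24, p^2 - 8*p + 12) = p - 6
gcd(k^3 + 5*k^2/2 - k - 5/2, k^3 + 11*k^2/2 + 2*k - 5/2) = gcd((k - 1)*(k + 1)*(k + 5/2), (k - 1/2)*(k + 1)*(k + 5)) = k + 1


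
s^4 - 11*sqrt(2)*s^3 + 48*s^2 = s^2*(s - 8*sqrt(2))*(s - 3*sqrt(2))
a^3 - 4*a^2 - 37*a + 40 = (a - 8)*(a - 1)*(a + 5)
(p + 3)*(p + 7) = p^2 + 10*p + 21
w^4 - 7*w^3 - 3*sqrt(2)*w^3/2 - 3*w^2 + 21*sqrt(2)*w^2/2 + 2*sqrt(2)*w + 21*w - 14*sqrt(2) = (w - 7)*(w - 2*sqrt(2))*(w - sqrt(2)/2)*(w + sqrt(2))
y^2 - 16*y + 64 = (y - 8)^2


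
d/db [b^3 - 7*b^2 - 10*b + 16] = 3*b^2 - 14*b - 10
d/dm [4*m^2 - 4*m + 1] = 8*m - 4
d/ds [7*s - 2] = 7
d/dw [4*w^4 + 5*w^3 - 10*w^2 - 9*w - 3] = 16*w^3 + 15*w^2 - 20*w - 9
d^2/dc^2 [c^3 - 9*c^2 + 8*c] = 6*c - 18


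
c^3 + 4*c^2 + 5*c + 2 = (c + 1)^2*(c + 2)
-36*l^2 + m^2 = (-6*l + m)*(6*l + m)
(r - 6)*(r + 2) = r^2 - 4*r - 12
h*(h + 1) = h^2 + h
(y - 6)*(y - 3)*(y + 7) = y^3 - 2*y^2 - 45*y + 126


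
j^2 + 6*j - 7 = (j - 1)*(j + 7)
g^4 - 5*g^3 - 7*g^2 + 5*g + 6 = (g - 6)*(g - 1)*(g + 1)^2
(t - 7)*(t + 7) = t^2 - 49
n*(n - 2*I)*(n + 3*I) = n^3 + I*n^2 + 6*n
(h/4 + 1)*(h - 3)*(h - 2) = h^3/4 - h^2/4 - 7*h/2 + 6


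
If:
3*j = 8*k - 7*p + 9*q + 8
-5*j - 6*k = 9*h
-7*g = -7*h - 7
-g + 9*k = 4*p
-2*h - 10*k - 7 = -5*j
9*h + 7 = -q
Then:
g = 6260/22719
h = -16459/22719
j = 9325/7573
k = 1376/22719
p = 1531/22719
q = -3634/7573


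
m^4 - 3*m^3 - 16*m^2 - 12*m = m*(m - 6)*(m + 1)*(m + 2)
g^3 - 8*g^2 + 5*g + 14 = (g - 7)*(g - 2)*(g + 1)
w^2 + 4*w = w*(w + 4)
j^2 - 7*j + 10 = (j - 5)*(j - 2)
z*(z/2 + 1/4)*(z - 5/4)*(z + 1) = z^4/2 + z^3/8 - 11*z^2/16 - 5*z/16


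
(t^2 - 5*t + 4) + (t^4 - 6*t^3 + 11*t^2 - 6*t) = t^4 - 6*t^3 + 12*t^2 - 11*t + 4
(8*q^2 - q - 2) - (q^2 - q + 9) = 7*q^2 - 11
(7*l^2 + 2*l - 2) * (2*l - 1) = 14*l^3 - 3*l^2 - 6*l + 2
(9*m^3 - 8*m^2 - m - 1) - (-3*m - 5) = 9*m^3 - 8*m^2 + 2*m + 4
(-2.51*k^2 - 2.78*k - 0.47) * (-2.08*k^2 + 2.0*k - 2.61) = 5.2208*k^4 + 0.7624*k^3 + 1.9687*k^2 + 6.3158*k + 1.2267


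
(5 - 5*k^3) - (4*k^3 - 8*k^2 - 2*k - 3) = -9*k^3 + 8*k^2 + 2*k + 8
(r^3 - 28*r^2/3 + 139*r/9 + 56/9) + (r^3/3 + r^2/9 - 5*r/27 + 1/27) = 4*r^3/3 - 83*r^2/9 + 412*r/27 + 169/27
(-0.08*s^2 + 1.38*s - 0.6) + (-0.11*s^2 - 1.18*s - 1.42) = -0.19*s^2 + 0.2*s - 2.02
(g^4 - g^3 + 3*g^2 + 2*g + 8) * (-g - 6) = -g^5 - 5*g^4 + 3*g^3 - 20*g^2 - 20*g - 48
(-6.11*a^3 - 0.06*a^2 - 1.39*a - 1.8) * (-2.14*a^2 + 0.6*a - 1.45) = 13.0754*a^5 - 3.5376*a^4 + 11.7981*a^3 + 3.105*a^2 + 0.9355*a + 2.61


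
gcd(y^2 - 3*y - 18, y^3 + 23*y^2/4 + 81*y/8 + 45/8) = y + 3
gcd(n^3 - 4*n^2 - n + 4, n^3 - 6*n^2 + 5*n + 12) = n^2 - 3*n - 4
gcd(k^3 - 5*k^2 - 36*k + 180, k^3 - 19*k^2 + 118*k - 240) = k^2 - 11*k + 30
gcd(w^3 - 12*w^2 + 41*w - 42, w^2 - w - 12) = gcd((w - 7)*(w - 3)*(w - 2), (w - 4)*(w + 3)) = 1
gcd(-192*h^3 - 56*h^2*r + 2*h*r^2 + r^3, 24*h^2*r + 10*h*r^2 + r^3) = 24*h^2 + 10*h*r + r^2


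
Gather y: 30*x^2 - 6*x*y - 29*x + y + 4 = 30*x^2 - 29*x + y*(1 - 6*x) + 4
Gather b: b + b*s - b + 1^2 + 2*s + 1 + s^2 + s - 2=b*s + s^2 + 3*s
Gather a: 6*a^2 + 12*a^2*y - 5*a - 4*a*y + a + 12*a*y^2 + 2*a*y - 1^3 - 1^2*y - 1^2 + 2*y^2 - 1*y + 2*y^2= a^2*(12*y + 6) + a*(12*y^2 - 2*y - 4) + 4*y^2 - 2*y - 2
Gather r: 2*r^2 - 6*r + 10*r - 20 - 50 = 2*r^2 + 4*r - 70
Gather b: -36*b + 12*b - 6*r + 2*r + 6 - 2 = -24*b - 4*r + 4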